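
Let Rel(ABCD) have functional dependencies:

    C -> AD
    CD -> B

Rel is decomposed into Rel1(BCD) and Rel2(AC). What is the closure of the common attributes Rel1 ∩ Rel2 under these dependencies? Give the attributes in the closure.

ABCD

Rel1 ∩ Rel2 = {C}.
C → AD applies, adding AD
CD → B applies, adding B
Closure: {ABCD}.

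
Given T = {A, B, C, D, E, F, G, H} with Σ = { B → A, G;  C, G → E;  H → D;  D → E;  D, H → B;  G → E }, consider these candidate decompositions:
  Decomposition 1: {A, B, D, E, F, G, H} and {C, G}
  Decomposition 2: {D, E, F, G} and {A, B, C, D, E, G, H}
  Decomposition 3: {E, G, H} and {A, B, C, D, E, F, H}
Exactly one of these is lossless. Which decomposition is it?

Decomposition 3

Decomposition 1: common = {G}, closure = {E, G} → lossy.
Decomposition 2: common = {D, E, G}, closure = {D, E, G} → lossy.
Decomposition 3: common = {E, H}, closure = {A, B, D, E, G, H} → lossless.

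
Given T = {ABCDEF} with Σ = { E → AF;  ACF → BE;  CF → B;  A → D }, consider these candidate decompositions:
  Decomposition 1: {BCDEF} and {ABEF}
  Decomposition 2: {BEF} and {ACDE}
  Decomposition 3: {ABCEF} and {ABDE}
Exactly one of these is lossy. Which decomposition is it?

Decomposition 2

Decomposition 1: common = {BEF}, closure = {ABDEF} → lossless.
Decomposition 2: common = {E}, closure = {ADEF} → lossy.
Decomposition 3: common = {ABE}, closure = {ABDEF} → lossless.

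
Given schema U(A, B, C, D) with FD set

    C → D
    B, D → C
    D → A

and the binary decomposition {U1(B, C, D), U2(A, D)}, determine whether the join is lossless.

Yes

Common attributes: U1 ∩ U2 = {D}.
Closure of {D}: D → A applies, adding A. So (D)⁺ = {A, D}.
This closure contains every attribute of U2, so U1 ∩ U2 → U2. The join is lossless.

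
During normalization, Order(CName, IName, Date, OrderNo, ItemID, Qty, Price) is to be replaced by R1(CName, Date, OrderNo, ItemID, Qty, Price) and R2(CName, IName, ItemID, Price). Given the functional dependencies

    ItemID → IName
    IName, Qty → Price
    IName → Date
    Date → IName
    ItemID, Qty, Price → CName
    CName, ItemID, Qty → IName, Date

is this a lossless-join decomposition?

Yes

Common attributes: R1 ∩ R2 = {CName, ItemID, Price}.
Closure of {CName, ItemID, Price}: ItemID → IName applies, adding IName; IName → Date applies, adding Date. So (CName, ItemID, Price)⁺ = {CName, IName, Date, ItemID, Price}.
This closure contains every attribute of R2, so R1 ∩ R2 → R2. The join is lossless.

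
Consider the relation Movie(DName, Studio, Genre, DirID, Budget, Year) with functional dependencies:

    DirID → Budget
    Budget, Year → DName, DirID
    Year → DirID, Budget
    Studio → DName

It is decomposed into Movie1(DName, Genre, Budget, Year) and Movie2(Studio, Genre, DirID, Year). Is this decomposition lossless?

Common attributes: Movie1 ∩ Movie2 = {Genre, Year}.
Closure of {Genre, Year}: Year → DirID, Budget applies, adding DirID, Budget; Budget, Year → DName, DirID applies, adding DName. So (Genre, Year)⁺ = {DName, Genre, DirID, Budget, Year}.
This closure contains every attribute of Movie1, so Movie1 ∩ Movie2 → Movie1. The join is lossless.

Yes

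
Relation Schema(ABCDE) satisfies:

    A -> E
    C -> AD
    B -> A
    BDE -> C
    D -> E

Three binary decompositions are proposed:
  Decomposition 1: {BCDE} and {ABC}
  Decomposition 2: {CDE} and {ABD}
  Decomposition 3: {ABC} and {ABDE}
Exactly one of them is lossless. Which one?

Decomposition 1

Decomposition 1: common = {BC}, closure = {ABCDE} → lossless.
Decomposition 2: common = {D}, closure = {DE} → lossy.
Decomposition 3: common = {AB}, closure = {ABE} → lossy.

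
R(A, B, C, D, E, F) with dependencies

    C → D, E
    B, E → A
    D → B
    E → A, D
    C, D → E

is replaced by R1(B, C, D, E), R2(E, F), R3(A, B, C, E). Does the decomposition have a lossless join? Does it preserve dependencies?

lossy but dependency-preserving

Lossless test (chase): Rows 1 and 3 agree on C; apply C→D, E and equate their D, E entries. Rows 1 and 3 agree on B, E; apply B, E→A and equate their A entries. Rows 1 and 2 agree on E; apply E→A, D and equate their A, D entries. Rows 1 and 2 agree on D; apply D→B and equate their B entries. No row becomes fully distinguished — the join is lossy.
Dependency preservation: E → A, D is not contained in any single fragment, but the restricted closure of its left-hand side across the fragments still reaches the right-hand side; the remaining FDs each lie inside some fragment. All dependencies are preserved.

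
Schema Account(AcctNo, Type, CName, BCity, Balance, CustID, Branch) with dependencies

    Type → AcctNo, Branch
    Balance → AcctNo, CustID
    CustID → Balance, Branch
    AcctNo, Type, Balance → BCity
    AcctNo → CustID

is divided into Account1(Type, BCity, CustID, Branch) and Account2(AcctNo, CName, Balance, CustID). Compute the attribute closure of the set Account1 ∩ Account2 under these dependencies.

AcctNo, Balance, CustID, Branch

Account1 ∩ Account2 = {CustID}.
CustID → Balance, Branch applies, adding Balance, Branch
Balance → AcctNo, CustID applies, adding AcctNo
Closure: {AcctNo, Balance, CustID, Branch}.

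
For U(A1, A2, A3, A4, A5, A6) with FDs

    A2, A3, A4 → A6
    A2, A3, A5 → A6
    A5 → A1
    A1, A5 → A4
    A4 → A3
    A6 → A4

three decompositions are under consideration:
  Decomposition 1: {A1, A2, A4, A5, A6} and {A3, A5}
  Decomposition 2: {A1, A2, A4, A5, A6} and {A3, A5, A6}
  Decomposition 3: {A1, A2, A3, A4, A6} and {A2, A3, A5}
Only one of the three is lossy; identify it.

Decomposition 3

Decomposition 1: common = {A5}, closure = {A1, A3, A4, A5} → lossless.
Decomposition 2: common = {A5, A6}, closure = {A1, A3, A4, A5, A6} → lossless.
Decomposition 3: common = {A2, A3}, closure = {A2, A3} → lossy.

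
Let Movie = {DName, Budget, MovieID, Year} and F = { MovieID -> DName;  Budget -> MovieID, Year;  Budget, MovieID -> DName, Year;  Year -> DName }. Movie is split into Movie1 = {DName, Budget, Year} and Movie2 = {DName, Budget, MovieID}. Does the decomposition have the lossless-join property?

Yes

Common attributes: Movie1 ∩ Movie2 = {DName, Budget}.
Closure of {DName, Budget}: Budget → MovieID, Year applies, adding MovieID, Year. So (DName, Budget)⁺ = {DName, Budget, MovieID, Year}.
This closure contains every attribute of Movie1, so Movie1 ∩ Movie2 → Movie1. The join is lossless.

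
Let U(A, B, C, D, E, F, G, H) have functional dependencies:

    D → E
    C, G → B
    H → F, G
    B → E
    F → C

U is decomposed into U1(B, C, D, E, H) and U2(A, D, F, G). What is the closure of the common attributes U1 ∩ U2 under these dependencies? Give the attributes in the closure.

U1 ∩ U2 = {D}.
D → E applies, adding E
Closure: {D, E}.

D, E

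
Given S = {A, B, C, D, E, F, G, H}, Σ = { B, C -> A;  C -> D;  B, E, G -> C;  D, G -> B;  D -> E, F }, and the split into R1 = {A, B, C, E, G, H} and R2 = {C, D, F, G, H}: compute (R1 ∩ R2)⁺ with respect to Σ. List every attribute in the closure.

R1 ∩ R2 = {C, G, H}.
C → D applies, adding D
D, G → B applies, adding B
D → E, F applies, adding E, F
B, C → A applies, adding A
Closure: {A, B, C, D, E, F, G, H}.

A, B, C, D, E, F, G, H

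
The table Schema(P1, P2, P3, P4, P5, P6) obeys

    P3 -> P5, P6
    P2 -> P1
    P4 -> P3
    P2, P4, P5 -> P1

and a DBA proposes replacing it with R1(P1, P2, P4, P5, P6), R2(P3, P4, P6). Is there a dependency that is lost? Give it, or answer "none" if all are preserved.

Check P3 → P5, P6: no single fragment contains all of {P3, P5, P6}, and the restricted closure of {P3} across the fragments never reaches {P5, P6}.
P2 → P1 is preserved.
P4 → P3 is preserved.
P2, P4, P5 → P1 is preserved.

P3 -> P5, P6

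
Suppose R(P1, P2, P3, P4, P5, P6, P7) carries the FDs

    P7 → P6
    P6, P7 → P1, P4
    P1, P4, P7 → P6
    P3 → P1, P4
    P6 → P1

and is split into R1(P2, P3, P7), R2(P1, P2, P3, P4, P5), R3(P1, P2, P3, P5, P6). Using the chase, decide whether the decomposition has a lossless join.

No

Chase test. Columns are P1, P2, P3, P4, P5, P6, P7; row i has aⱼ where attribute j ∈ Ri, else bᵢⱼ.
Initial tableau (one row per fragment):
  row 1: b11 a2 a3 b14 b15 b16 a7
  row 2: a1 a2 a3 a4 a5 b26 b27
  row 3: a1 a2 a3 b34 a5 a6 b37
Rows 1 and 2 agree on P3; apply P3→P1, P4 and equate their P1, P4 entries.
Rows 1 and 3 agree on P3; apply P3→P1, P4 and equate their P1, P4 entries.
No row becomes fully distinguished — the join is lossy.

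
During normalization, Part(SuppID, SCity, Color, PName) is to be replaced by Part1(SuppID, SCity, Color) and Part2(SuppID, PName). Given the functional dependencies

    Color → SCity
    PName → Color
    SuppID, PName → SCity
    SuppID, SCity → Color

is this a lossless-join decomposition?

No

Common attributes: Part1 ∩ Part2 = {SuppID}.
No dependency enlarges {SuppID}, so (SuppID)⁺ = {SuppID}.
The closure contains neither all of Part1 = {SuppID, SCity, Color} nor all of Part2 = {SuppID, PName}, so the common attributes are not a superkey of either fragment. The join is lossy.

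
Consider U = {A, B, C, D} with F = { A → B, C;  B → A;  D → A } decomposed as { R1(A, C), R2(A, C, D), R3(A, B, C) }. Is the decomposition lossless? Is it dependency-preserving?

lossless and dependency-preserving

Lossless test (chase): Rows 1 and 2 agree on A; apply A→B, C and equate their B, C entries. Rows 1 and 3 agree on A; apply A→B, C and equate their B, C entries. Row 2 is now all distinguished symbols — the join is lossless.
Dependency preservation: every FD's attributes lie within a single fragment, so each can be enforced locally — preserved.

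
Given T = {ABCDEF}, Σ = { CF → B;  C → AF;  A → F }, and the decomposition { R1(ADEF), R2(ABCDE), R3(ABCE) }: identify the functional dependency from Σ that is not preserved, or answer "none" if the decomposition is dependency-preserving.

CF → B: restricted closure across fragments reaches B.
C → AF: restricted closure across fragments reaches AF.
A → F lies within R1.
Every dependency is enforceable on the fragments, so the decomposition is dependency-preserving.

none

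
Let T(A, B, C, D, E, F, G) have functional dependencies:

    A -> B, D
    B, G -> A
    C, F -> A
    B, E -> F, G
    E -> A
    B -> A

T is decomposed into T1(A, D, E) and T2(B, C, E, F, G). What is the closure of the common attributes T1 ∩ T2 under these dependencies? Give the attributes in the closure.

T1 ∩ T2 = {E}.
E → A applies, adding A
A → B, D applies, adding B, D
B, E → F, G applies, adding F, G
Closure: {A, B, D, E, F, G}.

A, B, D, E, F, G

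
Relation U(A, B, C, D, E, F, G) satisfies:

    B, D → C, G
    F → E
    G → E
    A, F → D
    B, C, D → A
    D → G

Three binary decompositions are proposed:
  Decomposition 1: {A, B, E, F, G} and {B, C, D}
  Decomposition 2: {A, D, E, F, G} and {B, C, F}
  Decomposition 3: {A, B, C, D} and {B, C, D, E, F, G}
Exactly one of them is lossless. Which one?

Decomposition 3

Decomposition 1: common = {B}, closure = {B} → lossy.
Decomposition 2: common = {F}, closure = {E, F} → lossy.
Decomposition 3: common = {B, C, D}, closure = {A, B, C, D, E, G} → lossless.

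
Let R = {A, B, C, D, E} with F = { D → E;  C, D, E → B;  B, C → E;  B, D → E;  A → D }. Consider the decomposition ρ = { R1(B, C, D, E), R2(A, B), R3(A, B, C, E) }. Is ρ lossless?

Chase test. Columns are A, B, C, D, E; row i has aⱼ where attribute j ∈ Ri, else bᵢⱼ.
Initial tableau (one row per fragment):
  row 1: b11 a2 a3 a4 a5
  row 2: a1 a2 b23 b24 b25
  row 3: a1 a2 a3 b34 a5
Rows 2 and 3 agree on A; apply A→D and equate their D entries.
Rows 2 and 3 agree on D; apply D→E and equate their E entries.
No row becomes fully distinguished — the join is lossy.

No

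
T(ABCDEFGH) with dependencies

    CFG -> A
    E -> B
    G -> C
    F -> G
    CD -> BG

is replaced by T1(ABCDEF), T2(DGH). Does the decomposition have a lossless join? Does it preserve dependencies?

Lossless test: (D)⁺ = {D}, which is a superkey of neither fragment — lossy.
Dependency preservation: the restricted closure of {G} across the fragments never reaches {C}, so G → C cannot be enforced without a join — not preserved.

lossy and not dependency-preserving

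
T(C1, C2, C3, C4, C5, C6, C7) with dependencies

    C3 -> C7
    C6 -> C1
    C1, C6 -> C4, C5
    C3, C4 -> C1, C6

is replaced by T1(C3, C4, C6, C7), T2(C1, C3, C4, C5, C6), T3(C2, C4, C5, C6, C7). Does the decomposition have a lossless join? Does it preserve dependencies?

Lossless test (chase): Rows 1 and 2 agree on C3; apply C3→C7 and equate their C7 entries. Rows 1 and 2 agree on C6; apply C6→C1 and equate their C1 entries. Rows 1 and 3 agree on C6; apply C6→C1 and equate their C1 entries. Rows 1 and 2 agree on C1, C6; apply C1, C6→C4, C5 and equate their C4, C5 entries. No row becomes fully distinguished — the join is lossy.
Dependency preservation: every FD's attributes lie within a single fragment, so each can be enforced locally — preserved.

lossy but dependency-preserving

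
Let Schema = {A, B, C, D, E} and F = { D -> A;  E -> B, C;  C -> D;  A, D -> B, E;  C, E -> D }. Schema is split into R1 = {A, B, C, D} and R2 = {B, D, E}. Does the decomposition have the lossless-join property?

Common attributes: R1 ∩ R2 = {B, D}.
Closure of {B, D}: D → A applies, adding A; A, D → B, E applies, adding E; E → B, C applies, adding C. So (B, D)⁺ = {A, B, C, D, E}.
This closure contains every attribute of R1, so R1 ∩ R2 → R1. The join is lossless.

Yes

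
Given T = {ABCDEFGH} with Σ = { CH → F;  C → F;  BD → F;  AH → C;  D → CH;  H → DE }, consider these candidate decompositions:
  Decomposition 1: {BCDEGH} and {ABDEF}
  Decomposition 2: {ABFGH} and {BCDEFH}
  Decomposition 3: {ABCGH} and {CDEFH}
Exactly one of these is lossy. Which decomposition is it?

Decomposition 1

Decomposition 1: common = {BDE}, closure = {BCDEFH} → lossy.
Decomposition 2: common = {BFH}, closure = {BCDEFH} → lossless.
Decomposition 3: common = {CH}, closure = {CDEFH} → lossless.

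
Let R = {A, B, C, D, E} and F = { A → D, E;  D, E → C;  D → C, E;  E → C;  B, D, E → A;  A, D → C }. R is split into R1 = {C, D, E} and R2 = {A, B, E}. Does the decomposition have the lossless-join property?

Common attributes: R1 ∩ R2 = {E}.
Closure of {E}: E → C applies, adding C. So (E)⁺ = {C, E}.
The closure contains neither all of R1 = {C, D, E} nor all of R2 = {A, B, E}, so the common attributes are not a superkey of either fragment. The join is lossy.

No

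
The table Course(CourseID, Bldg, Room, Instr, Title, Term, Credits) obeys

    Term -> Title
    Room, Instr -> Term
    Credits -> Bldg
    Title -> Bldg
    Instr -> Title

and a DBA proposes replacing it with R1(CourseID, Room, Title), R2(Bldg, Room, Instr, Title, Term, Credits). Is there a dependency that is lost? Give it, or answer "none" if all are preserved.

Term → Title lies within R2.
Room, Instr → Term lies within R2.
Credits → Bldg lies within R2.
Title → Bldg lies within R2.
Instr → Title lies within R2.
Every dependency is enforceable on the fragments, so the decomposition is dependency-preserving.

none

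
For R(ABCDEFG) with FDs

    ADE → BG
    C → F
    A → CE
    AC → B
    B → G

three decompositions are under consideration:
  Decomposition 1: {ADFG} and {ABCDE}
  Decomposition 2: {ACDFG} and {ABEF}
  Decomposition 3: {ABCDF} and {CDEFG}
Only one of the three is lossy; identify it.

Decomposition 1: common = {AD}, closure = {ABCDEFG} → lossless.
Decomposition 2: common = {AF}, closure = {ABCEFG} → lossless.
Decomposition 3: common = {CDF}, closure = {CDF} → lossy.

Decomposition 3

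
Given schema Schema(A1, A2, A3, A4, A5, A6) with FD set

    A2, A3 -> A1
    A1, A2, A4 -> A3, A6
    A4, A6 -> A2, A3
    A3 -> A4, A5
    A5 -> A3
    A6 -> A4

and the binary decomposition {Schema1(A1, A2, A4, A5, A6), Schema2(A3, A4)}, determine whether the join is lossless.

Common attributes: Schema1 ∩ Schema2 = {A4}.
No dependency enlarges {A4}, so (A4)⁺ = {A4}.
The closure contains neither all of Schema1 = {A1, A2, A4, A5, A6} nor all of Schema2 = {A3, A4}, so the common attributes are not a superkey of either fragment. The join is lossy.

No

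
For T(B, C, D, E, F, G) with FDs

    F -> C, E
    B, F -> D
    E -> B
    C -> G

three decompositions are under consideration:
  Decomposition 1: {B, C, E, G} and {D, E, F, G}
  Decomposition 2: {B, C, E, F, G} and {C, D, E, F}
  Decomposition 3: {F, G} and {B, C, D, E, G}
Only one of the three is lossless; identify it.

Decomposition 1: common = {E, G}, closure = {B, E, G} → lossy.
Decomposition 2: common = {C, E, F}, closure = {B, C, D, E, F, G} → lossless.
Decomposition 3: common = {G}, closure = {G} → lossy.

Decomposition 2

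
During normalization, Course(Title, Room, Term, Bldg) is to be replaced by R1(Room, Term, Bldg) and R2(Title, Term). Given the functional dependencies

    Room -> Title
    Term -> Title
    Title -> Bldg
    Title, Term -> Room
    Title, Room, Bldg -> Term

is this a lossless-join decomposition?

Yes

Common attributes: R1 ∩ R2 = {Term}.
Closure of {Term}: Term → Title applies, adding Title; Title → Bldg applies, adding Bldg; Title, Term → Room applies, adding Room. So (Term)⁺ = {Title, Room, Term, Bldg}.
This closure contains every attribute of R1, so R1 ∩ R2 → R1. The join is lossless.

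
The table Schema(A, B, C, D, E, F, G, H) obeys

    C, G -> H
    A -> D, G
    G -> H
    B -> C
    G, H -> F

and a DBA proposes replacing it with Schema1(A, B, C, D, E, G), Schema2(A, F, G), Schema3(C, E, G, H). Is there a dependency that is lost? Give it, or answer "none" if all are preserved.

C, G → H lies within Schema3.
A → D, G lies within Schema1.
G → H lies within Schema3.
B → C lies within Schema1.
G, H → F: restricted closure across fragments reaches F.
Every dependency is enforceable on the fragments, so the decomposition is dependency-preserving.

none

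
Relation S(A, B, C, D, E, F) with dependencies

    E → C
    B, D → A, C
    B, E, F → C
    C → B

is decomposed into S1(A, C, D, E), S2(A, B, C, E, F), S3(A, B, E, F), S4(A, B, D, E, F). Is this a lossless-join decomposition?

Chase test. Columns are A, B, C, D, E, F; row i has aⱼ where attribute j ∈ Si, else bᵢⱼ.
Initial tableau (one row per fragment):
  row 1: a1 b12 a3 a4 a5 b16
  row 2: a1 a2 a3 b24 a5 a6
  row 3: a1 a2 b33 b34 a5 a6
  row 4: a1 a2 b43 a4 a5 a6
Rows 1 and 3 agree on E; apply E→C and equate their C entries.
Rows 1 and 4 agree on E; apply E→C and equate their C entries.
Rows 1 and 2 agree on C; apply C→B and equate their B entries.
Row 4 is now all distinguished symbols — the join is lossless.

Yes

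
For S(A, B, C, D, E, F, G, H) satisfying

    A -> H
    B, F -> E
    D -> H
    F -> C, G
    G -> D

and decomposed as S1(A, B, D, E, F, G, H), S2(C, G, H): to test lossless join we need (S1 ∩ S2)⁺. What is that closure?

S1 ∩ S2 = {G, H}.
G → D applies, adding D
Closure: {D, G, H}.

D, G, H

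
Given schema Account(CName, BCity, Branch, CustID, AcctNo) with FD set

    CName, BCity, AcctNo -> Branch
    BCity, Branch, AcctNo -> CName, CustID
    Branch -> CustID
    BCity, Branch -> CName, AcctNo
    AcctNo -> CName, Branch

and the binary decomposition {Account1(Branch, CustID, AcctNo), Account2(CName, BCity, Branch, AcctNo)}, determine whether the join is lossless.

Yes

Common attributes: Account1 ∩ Account2 = {Branch, AcctNo}.
Closure of {Branch, AcctNo}: Branch → CustID applies, adding CustID; AcctNo → CName, Branch applies, adding CName. So (Branch, AcctNo)⁺ = {CName, Branch, CustID, AcctNo}.
This closure contains every attribute of Account1, so Account1 ∩ Account2 → Account1. The join is lossless.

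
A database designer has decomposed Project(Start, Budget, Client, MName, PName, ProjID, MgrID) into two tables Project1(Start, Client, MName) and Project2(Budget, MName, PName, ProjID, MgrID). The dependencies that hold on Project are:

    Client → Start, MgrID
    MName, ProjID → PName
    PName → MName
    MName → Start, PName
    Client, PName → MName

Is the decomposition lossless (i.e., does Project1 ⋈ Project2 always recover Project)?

Common attributes: Project1 ∩ Project2 = {MName}.
Closure of {MName}: MName → Start, PName applies, adding Start, PName. So (MName)⁺ = {Start, MName, PName}.
The closure contains neither all of Project1 = {Start, Client, MName} nor all of Project2 = {Budget, MName, PName, ProjID, MgrID}, so the common attributes are not a superkey of either fragment. The join is lossy.

No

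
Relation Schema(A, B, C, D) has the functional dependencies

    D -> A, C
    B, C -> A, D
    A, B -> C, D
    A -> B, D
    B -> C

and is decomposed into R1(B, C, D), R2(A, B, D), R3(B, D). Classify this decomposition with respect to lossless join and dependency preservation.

lossless and dependency-preserving

Lossless test (chase): Rows 1 and 2 agree on D; apply D→A, C and equate their A, C entries. Rows 1 and 3 agree on D; apply D→A, C and equate their A, C entries. Row 1 is now all distinguished symbols — the join is lossless.
Dependency preservation: D → A, C; B, C → A, D; A, B → C, D are not contained in any single fragment, but the restricted closure of each left-hand side across the fragments still reaches the right-hand side; the remaining FDs each lie inside some fragment. All dependencies are preserved.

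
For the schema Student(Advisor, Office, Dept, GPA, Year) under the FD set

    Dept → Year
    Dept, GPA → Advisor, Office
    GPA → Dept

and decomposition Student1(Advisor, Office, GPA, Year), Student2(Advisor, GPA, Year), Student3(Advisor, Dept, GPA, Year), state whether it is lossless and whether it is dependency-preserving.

lossless and dependency-preserving

Lossless test (chase): Rows 1 and 2 agree on GPA; apply GPA→Dept and equate their Dept entries. Rows 1 and 3 agree on GPA; apply GPA→Dept and equate their Dept entries. Rows 1 and 2 agree on Dept, GPA; apply Dept, GPA→Advisor, Office and equate their Advisor, Office entries. Rows 1 and 3 agree on Dept, GPA; apply Dept, GPA→Advisor, Office and equate their Advisor, Office entries. Row 1 is now all distinguished symbols — the join is lossless.
Dependency preservation: Dept, GPA → Advisor, Office is not contained in any single fragment, but the restricted closure of its left-hand side across the fragments still reaches the right-hand side; the remaining FDs each lie inside some fragment. All dependencies are preserved.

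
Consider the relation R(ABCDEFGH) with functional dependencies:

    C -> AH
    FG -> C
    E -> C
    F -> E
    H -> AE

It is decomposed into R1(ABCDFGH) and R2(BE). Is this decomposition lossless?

Common attributes: R1 ∩ R2 = {B}.
No dependency enlarges {B}, so (B)⁺ = {B}.
The closure contains neither all of R1 = {ABCDFGH} nor all of R2 = {BE}, so the common attributes are not a superkey of either fragment. The join is lossy.

No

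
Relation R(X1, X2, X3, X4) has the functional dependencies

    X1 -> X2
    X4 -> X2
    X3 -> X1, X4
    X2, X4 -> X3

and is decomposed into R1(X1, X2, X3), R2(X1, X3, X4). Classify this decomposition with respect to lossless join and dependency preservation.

lossless and dependency-preserving

Lossless test: (X1, X3)⁺ = {X1, X2, X3, X4}, which contains all of one fragment — lossless.
Dependency preservation: X4 → X2; X2, X4 → X3 are not contained in any single fragment, but the restricted closure of each left-hand side across the fragments still reaches the right-hand side; the remaining FDs each lie inside some fragment. All dependencies are preserved.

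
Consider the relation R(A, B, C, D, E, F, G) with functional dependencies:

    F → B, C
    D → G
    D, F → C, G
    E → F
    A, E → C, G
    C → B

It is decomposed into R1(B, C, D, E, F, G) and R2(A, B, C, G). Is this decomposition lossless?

Common attributes: R1 ∩ R2 = {B, C, G}.
No dependency enlarges {B, C, G}, so (B, C, G)⁺ = {B, C, G}.
The closure contains neither all of R1 = {B, C, D, E, F, G} nor all of R2 = {A, B, C, G}, so the common attributes are not a superkey of either fragment. The join is lossy.

No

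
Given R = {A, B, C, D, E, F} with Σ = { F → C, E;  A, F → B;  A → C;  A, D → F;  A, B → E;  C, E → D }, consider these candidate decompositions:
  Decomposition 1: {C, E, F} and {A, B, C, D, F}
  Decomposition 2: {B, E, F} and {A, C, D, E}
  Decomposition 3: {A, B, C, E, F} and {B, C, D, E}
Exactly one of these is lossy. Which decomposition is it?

Decomposition 2

Decomposition 1: common = {C, F}, closure = {C, D, E, F} → lossless.
Decomposition 2: common = {E}, closure = {E} → lossy.
Decomposition 3: common = {B, C, E}, closure = {B, C, D, E} → lossless.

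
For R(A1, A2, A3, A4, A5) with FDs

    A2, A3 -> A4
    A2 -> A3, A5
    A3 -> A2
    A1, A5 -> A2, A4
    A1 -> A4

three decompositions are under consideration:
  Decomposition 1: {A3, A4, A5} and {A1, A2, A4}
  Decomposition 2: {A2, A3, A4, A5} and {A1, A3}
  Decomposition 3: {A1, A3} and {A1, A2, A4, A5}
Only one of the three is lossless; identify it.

Decomposition 1: common = {A4}, closure = {A4} → lossy.
Decomposition 2: common = {A3}, closure = {A2, A3, A4, A5} → lossless.
Decomposition 3: common = {A1}, closure = {A1, A4} → lossy.

Decomposition 2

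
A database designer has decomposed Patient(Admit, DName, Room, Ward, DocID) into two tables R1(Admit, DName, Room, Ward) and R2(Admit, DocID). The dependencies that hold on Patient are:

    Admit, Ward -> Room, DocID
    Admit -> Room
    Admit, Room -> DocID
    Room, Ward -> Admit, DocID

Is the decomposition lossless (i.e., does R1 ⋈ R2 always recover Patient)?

Common attributes: R1 ∩ R2 = {Admit}.
Closure of {Admit}: Admit → Room applies, adding Room; Admit, Room → DocID applies, adding DocID. So (Admit)⁺ = {Admit, Room, DocID}.
This closure contains every attribute of R2, so R1 ∩ R2 → R2. The join is lossless.

Yes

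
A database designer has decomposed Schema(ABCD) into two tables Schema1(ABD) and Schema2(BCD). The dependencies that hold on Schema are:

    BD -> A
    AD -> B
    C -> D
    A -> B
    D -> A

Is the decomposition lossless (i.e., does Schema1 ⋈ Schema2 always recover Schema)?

Yes

Common attributes: Schema1 ∩ Schema2 = {BD}.
Closure of {BD}: BD → A applies, adding A. So (BD)⁺ = {ABD}.
This closure contains every attribute of Schema1, so Schema1 ∩ Schema2 → Schema1. The join is lossless.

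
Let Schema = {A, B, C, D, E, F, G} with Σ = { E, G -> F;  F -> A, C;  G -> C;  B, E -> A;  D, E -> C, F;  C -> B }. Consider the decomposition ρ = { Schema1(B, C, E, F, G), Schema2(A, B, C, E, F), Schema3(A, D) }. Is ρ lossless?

No

Chase test. Columns are A, B, C, D, E, F, G; row i has aⱼ where attribute j ∈ Schemai, else bᵢⱼ.
Initial tableau (one row per fragment):
  row 1: b11 a2 a3 b14 a5 a6 a7
  row 2: a1 a2 a3 b24 a5 a6 b27
  row 3: a1 b32 b33 a4 b35 b36 b37
Rows 1 and 2 agree on F; apply F→A, C and equate their A, C entries.
No row becomes fully distinguished — the join is lossy.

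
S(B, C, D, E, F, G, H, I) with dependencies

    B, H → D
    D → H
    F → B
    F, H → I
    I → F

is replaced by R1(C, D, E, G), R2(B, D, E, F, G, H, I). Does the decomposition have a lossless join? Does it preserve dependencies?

lossy but dependency-preserving

Lossless test: (D, E, G)⁺ = {D, E, G, H}, which is a superkey of neither fragment — lossy.
Dependency preservation: every FD's attributes lie within a single fragment, so each can be enforced locally — preserved.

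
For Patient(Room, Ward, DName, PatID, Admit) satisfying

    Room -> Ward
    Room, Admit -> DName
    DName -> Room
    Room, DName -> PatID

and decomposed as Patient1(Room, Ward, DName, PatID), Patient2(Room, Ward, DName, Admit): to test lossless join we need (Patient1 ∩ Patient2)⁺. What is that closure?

Room, Ward, DName, PatID

Patient1 ∩ Patient2 = {Room, Ward, DName}.
Room, DName → PatID applies, adding PatID
Closure: {Room, Ward, DName, PatID}.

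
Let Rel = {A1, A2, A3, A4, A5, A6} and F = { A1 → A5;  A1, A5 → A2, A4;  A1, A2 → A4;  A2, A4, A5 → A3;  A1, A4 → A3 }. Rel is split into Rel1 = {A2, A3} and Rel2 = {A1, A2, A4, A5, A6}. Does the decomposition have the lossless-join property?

Common attributes: Rel1 ∩ Rel2 = {A2}.
No dependency enlarges {A2}, so (A2)⁺ = {A2}.
The closure contains neither all of Rel1 = {A2, A3} nor all of Rel2 = {A1, A2, A4, A5, A6}, so the common attributes are not a superkey of either fragment. The join is lossy.

No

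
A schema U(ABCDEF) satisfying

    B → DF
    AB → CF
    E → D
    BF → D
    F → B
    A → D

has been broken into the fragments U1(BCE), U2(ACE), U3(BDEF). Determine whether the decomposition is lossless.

Chase test. Columns are ABCDEF; row i has aⱼ where attribute j ∈ Ui, else bᵢⱼ.
Initial tableau (one row per fragment):
  row 1: b11 a2 a3 b14 a5 b16
  row 2: a1 b22 a3 b24 a5 b26
  row 3: b31 a2 b33 a4 a5 a6
Rows 1 and 3 agree on B; apply B→DF and equate their DF entries.
Rows 1 and 2 agree on E; apply E→D and equate their D entries.
No row becomes fully distinguished — the join is lossy.

No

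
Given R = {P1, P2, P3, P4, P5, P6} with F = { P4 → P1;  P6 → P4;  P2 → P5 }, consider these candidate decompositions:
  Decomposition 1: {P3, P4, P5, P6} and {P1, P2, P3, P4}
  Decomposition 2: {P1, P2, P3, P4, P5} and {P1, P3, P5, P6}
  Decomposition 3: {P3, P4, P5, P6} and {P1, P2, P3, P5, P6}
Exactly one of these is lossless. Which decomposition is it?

Decomposition 3

Decomposition 1: common = {P3, P4}, closure = {P1, P3, P4} → lossy.
Decomposition 2: common = {P1, P3, P5}, closure = {P1, P3, P5} → lossy.
Decomposition 3: common = {P3, P5, P6}, closure = {P1, P3, P4, P5, P6} → lossless.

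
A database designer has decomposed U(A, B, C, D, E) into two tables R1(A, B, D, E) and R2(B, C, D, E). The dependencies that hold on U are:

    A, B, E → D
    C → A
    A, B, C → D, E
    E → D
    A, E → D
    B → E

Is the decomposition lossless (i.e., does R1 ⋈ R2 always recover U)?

No

Common attributes: R1 ∩ R2 = {B, D, E}.
No dependency enlarges {B, D, E}, so (B, D, E)⁺ = {B, D, E}.
The closure contains neither all of R1 = {A, B, D, E} nor all of R2 = {B, C, D, E}, so the common attributes are not a superkey of either fragment. The join is lossy.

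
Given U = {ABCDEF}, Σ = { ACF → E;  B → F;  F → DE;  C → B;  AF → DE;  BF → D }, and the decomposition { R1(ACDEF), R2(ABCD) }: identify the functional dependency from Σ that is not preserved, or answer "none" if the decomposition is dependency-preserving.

B → F

Check B → F: no single fragment contains all of {BF}, and the restricted closure of {B} across the fragments never reaches {F}.
ACF → E is preserved.
F → DE is preserved.
C → B is preserved.
AF → DE is preserved.
BF → D is preserved.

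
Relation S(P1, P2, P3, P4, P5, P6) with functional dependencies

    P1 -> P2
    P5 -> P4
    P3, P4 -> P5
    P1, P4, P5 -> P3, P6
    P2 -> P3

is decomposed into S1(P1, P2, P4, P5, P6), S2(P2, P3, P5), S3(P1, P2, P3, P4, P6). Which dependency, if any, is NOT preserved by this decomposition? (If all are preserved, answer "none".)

Check P3, P4 → P5: no single fragment contains all of {P3, P4, P5}, and the restricted closure of {P3, P4} across the fragments never reaches {P5}.
P1 → P2 is preserved.
P5 → P4 is preserved.
P1, P4, P5 → P3, P6 is preserved.
P2 → P3 is preserved.

P3, P4 -> P5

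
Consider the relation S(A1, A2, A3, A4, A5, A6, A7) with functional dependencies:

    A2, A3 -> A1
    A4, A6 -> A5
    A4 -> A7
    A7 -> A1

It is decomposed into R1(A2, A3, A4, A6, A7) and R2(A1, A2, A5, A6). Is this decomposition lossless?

Common attributes: R1 ∩ R2 = {A2, A6}.
No dependency enlarges {A2, A6}, so (A2, A6)⁺ = {A2, A6}.
The closure contains neither all of R1 = {A2, A3, A4, A6, A7} nor all of R2 = {A1, A2, A5, A6}, so the common attributes are not a superkey of either fragment. The join is lossy.

No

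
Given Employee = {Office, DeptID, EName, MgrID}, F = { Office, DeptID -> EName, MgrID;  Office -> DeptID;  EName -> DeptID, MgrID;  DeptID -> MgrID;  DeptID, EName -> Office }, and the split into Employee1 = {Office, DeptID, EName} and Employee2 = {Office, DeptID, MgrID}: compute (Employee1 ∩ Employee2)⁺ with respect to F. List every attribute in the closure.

Employee1 ∩ Employee2 = {Office, DeptID}.
Office, DeptID → EName, MgrID applies, adding EName, MgrID
Closure: {Office, DeptID, EName, MgrID}.

Office, DeptID, EName, MgrID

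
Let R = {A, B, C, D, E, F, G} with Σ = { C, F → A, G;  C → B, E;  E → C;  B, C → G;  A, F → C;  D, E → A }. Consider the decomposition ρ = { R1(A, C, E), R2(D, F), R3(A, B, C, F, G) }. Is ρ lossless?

Chase test. Columns are A, B, C, D, E, F, G; row i has aⱼ where attribute j ∈ Ri, else bᵢⱼ.
Initial tableau (one row per fragment):
  row 1: a1 b12 a3 b14 a5 b16 b17
  row 2: b21 b22 b23 a4 b25 a6 b27
  row 3: a1 a2 a3 b34 b35 a6 a7
Rows 1 and 3 agree on C; apply C→B, E and equate their B, E entries.
Rows 1 and 3 agree on B, C; apply B, C→G and equate their G entries.
No row becomes fully distinguished — the join is lossy.

No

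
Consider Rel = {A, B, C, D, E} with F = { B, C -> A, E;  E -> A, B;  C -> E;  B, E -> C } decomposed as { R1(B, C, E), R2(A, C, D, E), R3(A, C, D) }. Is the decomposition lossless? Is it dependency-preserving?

Lossless test (chase): Rows 1 and 2 agree on E; apply E→A, B and equate their A, B entries. Rows 1 and 3 agree on C; apply C→E and equate their E entries. Rows 1 and 3 agree on E; apply E→A, B and equate their A, B entries. Row 2 is now all distinguished symbols — the join is lossless.
Dependency preservation: B, C → A, E; E → A, B are not contained in any single fragment, but the restricted closure of each left-hand side across the fragments still reaches the right-hand side; the remaining FDs each lie inside some fragment. All dependencies are preserved.

lossless and dependency-preserving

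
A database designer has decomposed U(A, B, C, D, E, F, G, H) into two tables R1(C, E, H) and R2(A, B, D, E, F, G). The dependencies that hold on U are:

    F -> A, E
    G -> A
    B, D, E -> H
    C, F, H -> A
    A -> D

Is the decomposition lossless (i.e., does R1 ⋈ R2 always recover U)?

No

Common attributes: R1 ∩ R2 = {E}.
No dependency enlarges {E}, so (E)⁺ = {E}.
The closure contains neither all of R1 = {C, E, H} nor all of R2 = {A, B, D, E, F, G}, so the common attributes are not a superkey of either fragment. The join is lossy.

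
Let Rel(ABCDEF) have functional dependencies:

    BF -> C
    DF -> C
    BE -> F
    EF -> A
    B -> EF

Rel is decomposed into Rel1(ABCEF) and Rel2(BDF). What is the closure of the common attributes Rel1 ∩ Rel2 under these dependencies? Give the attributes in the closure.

Rel1 ∩ Rel2 = {BF}.
BF → C applies, adding C
B → EF applies, adding E
EF → A applies, adding A
Closure: {ABCEF}.

ABCEF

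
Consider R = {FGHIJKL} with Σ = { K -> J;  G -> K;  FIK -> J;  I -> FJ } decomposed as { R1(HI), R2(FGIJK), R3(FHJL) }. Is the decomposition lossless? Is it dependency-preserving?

Lossless test (chase): Rows 1 and 2 agree on I; apply I→FJ and equate their FJ entries. No row becomes fully distinguished — the join is lossy.
Dependency preservation: every FD's attributes lie within a single fragment, so each can be enforced locally — preserved.

lossy but dependency-preserving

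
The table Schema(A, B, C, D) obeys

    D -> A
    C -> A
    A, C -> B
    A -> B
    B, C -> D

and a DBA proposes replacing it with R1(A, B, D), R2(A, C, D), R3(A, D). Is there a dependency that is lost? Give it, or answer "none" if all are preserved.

D → A lies within R1.
C → A lies within R2.
A, C → B: restricted closure across fragments reaches B.
A → B lies within R1.
B, C → D: restricted closure across fragments reaches D.
Every dependency is enforceable on the fragments, so the decomposition is dependency-preserving.

none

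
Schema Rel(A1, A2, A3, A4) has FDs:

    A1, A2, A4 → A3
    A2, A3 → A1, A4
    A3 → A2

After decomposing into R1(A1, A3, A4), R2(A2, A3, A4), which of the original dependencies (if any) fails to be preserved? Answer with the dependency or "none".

Check A1, A2, A4 → A3: no single fragment contains all of {A1, A2, A3, A4}, and the restricted closure of {A1, A2, A4} across the fragments never reaches {A3}.
A2, A3 → A1, A4 is preserved.
A3 → A2 is preserved.

A1, A2, A4 → A3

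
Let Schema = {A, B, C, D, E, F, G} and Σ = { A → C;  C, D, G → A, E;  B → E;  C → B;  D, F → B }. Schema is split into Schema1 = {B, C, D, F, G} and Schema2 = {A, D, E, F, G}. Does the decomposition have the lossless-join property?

Common attributes: Schema1 ∩ Schema2 = {D, F, G}.
Closure of {D, F, G}: D, F → B applies, adding B; B → E applies, adding E. So (D, F, G)⁺ = {B, D, E, F, G}.
The closure contains neither all of Schema1 = {B, C, D, F, G} nor all of Schema2 = {A, D, E, F, G}, so the common attributes are not a superkey of either fragment. The join is lossy.

No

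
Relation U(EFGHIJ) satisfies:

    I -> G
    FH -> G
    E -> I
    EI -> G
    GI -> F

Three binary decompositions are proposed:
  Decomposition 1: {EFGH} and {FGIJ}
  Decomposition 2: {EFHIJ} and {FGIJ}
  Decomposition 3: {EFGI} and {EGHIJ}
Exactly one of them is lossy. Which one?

Decomposition 1

Decomposition 1: common = {FG}, closure = {FG} → lossy.
Decomposition 2: common = {FIJ}, closure = {FGIJ} → lossless.
Decomposition 3: common = {EGI}, closure = {EFGI} → lossless.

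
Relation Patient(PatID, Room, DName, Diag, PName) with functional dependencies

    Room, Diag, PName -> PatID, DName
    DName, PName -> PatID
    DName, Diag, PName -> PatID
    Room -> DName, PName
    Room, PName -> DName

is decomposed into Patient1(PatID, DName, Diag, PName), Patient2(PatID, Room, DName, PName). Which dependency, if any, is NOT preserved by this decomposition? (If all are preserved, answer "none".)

none

Room, Diag, PName → PatID, DName: restricted closure across fragments reaches PatID, DName.
DName, PName → PatID lies within Patient1.
DName, Diag, PName → PatID lies within Patient1.
Room → DName, PName lies within Patient2.
Room, PName → DName lies within Patient2.
Every dependency is enforceable on the fragments, so the decomposition is dependency-preserving.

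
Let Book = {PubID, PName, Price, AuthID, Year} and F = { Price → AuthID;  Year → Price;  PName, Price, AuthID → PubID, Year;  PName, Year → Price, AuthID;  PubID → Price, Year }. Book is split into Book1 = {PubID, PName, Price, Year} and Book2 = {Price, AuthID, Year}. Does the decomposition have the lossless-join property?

Common attributes: Book1 ∩ Book2 = {Price, Year}.
Closure of {Price, Year}: Price → AuthID applies, adding AuthID. So (Price, Year)⁺ = {Price, AuthID, Year}.
This closure contains every attribute of Book2, so Book1 ∩ Book2 → Book2. The join is lossless.

Yes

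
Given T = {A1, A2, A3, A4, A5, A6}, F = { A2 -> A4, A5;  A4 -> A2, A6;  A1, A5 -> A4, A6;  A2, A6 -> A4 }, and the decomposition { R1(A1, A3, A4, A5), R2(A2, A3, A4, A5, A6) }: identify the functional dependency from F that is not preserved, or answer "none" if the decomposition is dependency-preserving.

A2 → A4, A5 lies within R2.
A4 → A2, A6 lies within R2.
A1, A5 → A4, A6: restricted closure across fragments reaches A4, A6.
A2, A6 → A4 lies within R2.
Every dependency is enforceable on the fragments, so the decomposition is dependency-preserving.

none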